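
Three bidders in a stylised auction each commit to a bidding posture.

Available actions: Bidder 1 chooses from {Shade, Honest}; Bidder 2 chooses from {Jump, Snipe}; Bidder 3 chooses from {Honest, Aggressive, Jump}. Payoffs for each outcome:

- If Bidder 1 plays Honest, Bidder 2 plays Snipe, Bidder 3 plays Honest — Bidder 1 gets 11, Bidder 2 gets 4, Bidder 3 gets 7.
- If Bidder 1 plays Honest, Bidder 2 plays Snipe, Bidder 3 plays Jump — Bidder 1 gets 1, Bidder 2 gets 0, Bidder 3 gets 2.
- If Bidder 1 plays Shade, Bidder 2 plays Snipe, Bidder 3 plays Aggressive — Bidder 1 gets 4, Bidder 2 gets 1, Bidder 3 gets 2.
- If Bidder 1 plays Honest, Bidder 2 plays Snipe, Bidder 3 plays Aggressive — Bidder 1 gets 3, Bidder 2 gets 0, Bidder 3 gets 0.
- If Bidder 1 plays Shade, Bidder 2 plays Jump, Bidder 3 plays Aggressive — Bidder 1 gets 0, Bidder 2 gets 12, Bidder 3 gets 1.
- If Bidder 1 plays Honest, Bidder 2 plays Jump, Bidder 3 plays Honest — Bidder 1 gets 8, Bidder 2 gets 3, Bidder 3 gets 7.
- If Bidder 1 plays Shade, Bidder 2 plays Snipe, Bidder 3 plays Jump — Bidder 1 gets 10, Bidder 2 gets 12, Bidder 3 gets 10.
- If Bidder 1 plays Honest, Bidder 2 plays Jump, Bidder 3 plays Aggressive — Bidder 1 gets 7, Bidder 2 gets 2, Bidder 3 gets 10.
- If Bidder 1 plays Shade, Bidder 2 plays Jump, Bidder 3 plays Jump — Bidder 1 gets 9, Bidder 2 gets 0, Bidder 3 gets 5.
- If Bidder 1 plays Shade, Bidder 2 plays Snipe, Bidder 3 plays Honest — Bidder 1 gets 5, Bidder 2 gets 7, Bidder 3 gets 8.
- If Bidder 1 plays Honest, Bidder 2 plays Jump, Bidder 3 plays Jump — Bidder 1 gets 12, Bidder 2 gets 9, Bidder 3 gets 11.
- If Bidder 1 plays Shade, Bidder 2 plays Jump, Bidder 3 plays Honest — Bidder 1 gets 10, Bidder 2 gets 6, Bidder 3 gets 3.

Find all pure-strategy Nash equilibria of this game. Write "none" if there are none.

For each strategy profile, look for a profitable unilateral deviation.
(Shade, Jump, Honest): Bidder 2 can switch to Snipe (6 → 7). Not NE.
(Shade, Jump, Aggressive): Bidder 1 can switch to Honest (0 → 7). Not NE.
(Shade, Jump, Jump): Bidder 1 can switch to Honest (9 → 12). Not NE.
(Shade, Snipe, Honest): Bidder 1 can switch to Honest (5 → 11). Not NE.
(Shade, Snipe, Aggressive): Bidder 2 can switch to Jump (1 → 12). Not NE.
(Shade, Snipe, Jump): Bidder 1 gets 10, best alternative 1; Bidder 2 gets 12, best alternative 0; Bidder 3 gets 10, best alternative 8. No profitable deviation — NE.
(Honest, Jump, Honest): Bidder 1 can switch to Shade (8 → 10). Not NE.
(Honest, Jump, Aggressive): Bidder 3 can switch to Jump (10 → 11). Not NE.
(Honest, Jump, Jump): Bidder 1 gets 12, best alternative 9; Bidder 2 gets 9, best alternative 0; Bidder 3 gets 11, best alternative 10. No profitable deviation — NE.
(Honest, Snipe, Honest): Bidder 1 gets 11, best alternative 5; Bidder 2 gets 4, best alternative 3; Bidder 3 gets 7, best alternative 2. No profitable deviation — NE.
(Honest, Snipe, Aggressive): Bidder 1 can switch to Shade (3 → 4). Not NE.
(Honest, Snipe, Jump): Bidder 1 can switch to Shade (1 → 10). Not NE.

The pure Nash equilibria are (Shade, Snipe, Jump); (Honest, Jump, Jump); (Honest, Snipe, Honest).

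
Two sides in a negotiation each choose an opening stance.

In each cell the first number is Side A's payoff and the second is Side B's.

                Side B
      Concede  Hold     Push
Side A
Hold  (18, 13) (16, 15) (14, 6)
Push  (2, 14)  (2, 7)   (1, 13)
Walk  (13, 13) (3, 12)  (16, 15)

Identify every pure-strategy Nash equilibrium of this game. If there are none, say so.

The pure Nash equilibria are (Hold, Hold) and (Walk, Push).

Side A against Concede: payoffs 18, 2, 13 → best response Hold.
Side A against Hold: payoffs 16, 2, 3 → best response Hold.
Side A against Push: payoffs 14, 1, 16 → best response Walk.
Side B against Hold: payoffs 13, 15, 6 → best response Hold.
Side B against Push: payoffs 14, 7, 13 → best response Concede.
Side B against Walk: payoffs 13, 12, 15 → best response Push.
Mutual best responses: (Hold, Hold); (Walk, Push).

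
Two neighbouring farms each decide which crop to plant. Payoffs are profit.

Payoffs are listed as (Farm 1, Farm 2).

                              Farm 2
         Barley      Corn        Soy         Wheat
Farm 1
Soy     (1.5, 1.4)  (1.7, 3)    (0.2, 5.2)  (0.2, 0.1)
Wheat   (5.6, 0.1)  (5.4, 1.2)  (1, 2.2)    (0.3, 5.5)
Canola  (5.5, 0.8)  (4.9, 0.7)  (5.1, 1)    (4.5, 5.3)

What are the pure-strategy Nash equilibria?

For each player, find the best response to each opponent profile; mutual best responses are the pure NE.
Farm 1 against Barley: payoffs 1.5, 5.6, 5.5 → best response Wheat.
Farm 1 against Corn: payoffs 1.7, 5.4, 4.9 → best response Wheat.
Farm 1 against Soy: payoffs 0.2, 1, 5.1 → best response Canola.
Farm 1 against Wheat: payoffs 0.2, 0.3, 4.5 → best response Canola.
Farm 2 against Soy: payoffs 1.4, 3, 5.2, 0.1 → best response Soy.
Farm 2 against Wheat: payoffs 0.1, 1.2, 2.2, 5.5 → best response Wheat.
Farm 2 against Canola: payoffs 0.8, 0.7, 1, 5.3 → best response Wheat.
Mutual best responses: (Canola, Wheat).

Pure NE: (Canola, Wheat)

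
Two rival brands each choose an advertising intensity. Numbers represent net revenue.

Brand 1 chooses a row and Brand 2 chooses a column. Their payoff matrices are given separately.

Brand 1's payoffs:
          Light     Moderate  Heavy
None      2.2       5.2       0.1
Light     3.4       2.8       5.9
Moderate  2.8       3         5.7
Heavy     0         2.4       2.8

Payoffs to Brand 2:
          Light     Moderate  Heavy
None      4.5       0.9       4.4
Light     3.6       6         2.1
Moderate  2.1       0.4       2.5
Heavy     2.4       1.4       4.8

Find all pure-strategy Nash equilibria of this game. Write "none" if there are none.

none

Brand 1 against Light: payoffs 2.2, 3.4, 2.8, 0 → best response Light.
Brand 1 against Moderate: payoffs 5.2, 2.8, 3, 2.4 → best response None.
Brand 1 against Heavy: payoffs 0.1, 5.9, 5.7, 2.8 → best response Light.
Brand 2 against None: payoffs 4.5, 0.9, 4.4 → best response Light.
Brand 2 against Light: payoffs 3.6, 6, 2.1 → best response Moderate.
Brand 2 against Moderate: payoffs 2.1, 0.4, 2.5 → best response Heavy.
Brand 2 against Heavy: payoffs 2.4, 1.4, 4.8 → best response Heavy.
No profile is a mutual best response for all players.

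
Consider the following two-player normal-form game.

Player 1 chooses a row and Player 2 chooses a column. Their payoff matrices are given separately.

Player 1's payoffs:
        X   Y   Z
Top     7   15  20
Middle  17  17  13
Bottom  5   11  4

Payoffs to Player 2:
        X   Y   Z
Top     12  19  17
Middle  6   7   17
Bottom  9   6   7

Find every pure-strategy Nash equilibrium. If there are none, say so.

(Top, X): Player 1 can switch to Middle (7 → 17). Not NE.
(Top, Y): Player 1 can switch to Middle (15 → 17). Not NE.
(Top, Z): Player 2 can switch to Y (17 → 19). Not NE.
(Middle, X): Player 2 can switch to Y (6 → 7). Not NE.
(Middle, Y): Player 2 can switch to Z (7 → 17). Not NE.
(Middle, Z): Player 1 can switch to Top (13 → 20). Not NE.
(Bottom, X): Player 1 can switch to Top (5 → 7). Not NE.
(Bottom, Y): Player 1 can switch to Top (11 → 15). Not NE.
(Bottom, Z): Player 1 can switch to Top (4 → 20). Not NE.

There is no pure-strategy Nash equilibrium.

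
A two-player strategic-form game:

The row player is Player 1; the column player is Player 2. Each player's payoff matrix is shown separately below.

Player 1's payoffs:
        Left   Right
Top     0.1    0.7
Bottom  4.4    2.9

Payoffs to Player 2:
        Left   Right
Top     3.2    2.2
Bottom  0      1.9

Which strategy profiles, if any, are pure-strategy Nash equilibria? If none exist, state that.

Player 1 against Left: payoffs 0.1, 4.4 → best response Bottom.
Player 1 against Right: payoffs 0.7, 2.9 → best response Bottom.
Player 2 against Top: payoffs 3.2, 2.2 → best response Left.
Player 2 against Bottom: payoffs 0, 1.9 → best response Right.
Mutual best responses: (Bottom, Right).

The unique pure-strategy Nash equilibrium is (Bottom, Right).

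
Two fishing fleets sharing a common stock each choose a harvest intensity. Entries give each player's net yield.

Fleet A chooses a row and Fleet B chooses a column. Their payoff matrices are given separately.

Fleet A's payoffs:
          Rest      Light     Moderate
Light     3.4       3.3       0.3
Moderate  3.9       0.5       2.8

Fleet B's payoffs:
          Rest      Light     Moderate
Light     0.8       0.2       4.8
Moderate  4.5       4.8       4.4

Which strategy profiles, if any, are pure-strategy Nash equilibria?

There is no pure-strategy Nash equilibrium.

Fleet A against Rest: payoffs 3.4, 3.9 → best response Moderate.
Fleet A against Light: payoffs 3.3, 0.5 → best response Light.
Fleet A against Moderate: payoffs 0.3, 2.8 → best response Moderate.
Fleet B against Light: payoffs 0.8, 0.2, 4.8 → best response Moderate.
Fleet B against Moderate: payoffs 4.5, 4.8, 4.4 → best response Light.
No profile is a mutual best response for all players.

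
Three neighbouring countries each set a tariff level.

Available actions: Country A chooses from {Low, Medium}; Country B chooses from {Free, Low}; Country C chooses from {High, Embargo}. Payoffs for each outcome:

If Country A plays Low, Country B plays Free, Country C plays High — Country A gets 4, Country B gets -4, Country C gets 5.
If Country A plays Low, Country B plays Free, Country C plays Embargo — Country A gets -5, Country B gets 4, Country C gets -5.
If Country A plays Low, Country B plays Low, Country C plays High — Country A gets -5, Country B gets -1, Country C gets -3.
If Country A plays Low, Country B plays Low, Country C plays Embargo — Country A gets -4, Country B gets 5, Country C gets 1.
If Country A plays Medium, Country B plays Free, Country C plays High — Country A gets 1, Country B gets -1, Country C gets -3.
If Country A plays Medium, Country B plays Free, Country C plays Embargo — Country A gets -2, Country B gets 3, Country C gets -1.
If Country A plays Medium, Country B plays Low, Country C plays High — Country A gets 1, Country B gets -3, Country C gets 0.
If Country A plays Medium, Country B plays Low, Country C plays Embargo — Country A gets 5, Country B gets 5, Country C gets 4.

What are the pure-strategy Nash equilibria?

For each strategy profile, look for a profitable unilateral deviation.
(Low, Free, High): Country B can switch to Low (-4 → -1). Not NE.
(Low, Free, Embargo): Country A can switch to Medium (-5 → -2). Not NE.
(Low, Low, High): Country A can switch to Medium (-5 → 1). Not NE.
(Low, Low, Embargo): Country A can switch to Medium (-4 → 5). Not NE.
(Medium, Free, High): Country A can switch to Low (1 → 4). Not NE.
(Medium, Free, Embargo): Country B can switch to Low (3 → 5). Not NE.
(Medium, Low, High): Country B can switch to Free (-3 → -1). Not NE.
(Medium, Low, Embargo): Country A gets 5, best alternative -4; Country B gets 5, best alternative 3; Country C gets 4, best alternative 0. No profitable deviation — NE.

(Medium, Low, Embargo)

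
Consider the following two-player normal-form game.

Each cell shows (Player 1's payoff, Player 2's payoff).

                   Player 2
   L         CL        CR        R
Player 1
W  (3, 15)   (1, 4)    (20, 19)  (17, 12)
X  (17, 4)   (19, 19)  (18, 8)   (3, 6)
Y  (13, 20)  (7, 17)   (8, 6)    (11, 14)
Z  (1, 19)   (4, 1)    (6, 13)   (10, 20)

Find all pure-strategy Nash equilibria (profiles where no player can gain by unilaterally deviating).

(W, L): Player 1 can switch to X (3 → 17). Not NE.
(W, CL): Player 1 can switch to X (1 → 19). Not NE.
(W, CR): Player 1 gets 20, best alternative 18; Player 2 gets 19, best alternative 15. No profitable deviation — NE.
(W, R): Player 2 can switch to L (12 → 15). Not NE.
(X, L): Player 2 can switch to CL (4 → 19). Not NE.
(X, CL): Player 1 gets 19, best alternative 7; Player 2 gets 19, best alternative 8. No profitable deviation — NE.
(X, CR): Player 1 can switch to W (18 → 20). Not NE.
(X, R): Player 1 can switch to W (3 → 17). Not NE.
(The remaining 8 profiles each have a profitable deviation by the same check.)

The pure Nash equilibria are (W, CR), (X, CL).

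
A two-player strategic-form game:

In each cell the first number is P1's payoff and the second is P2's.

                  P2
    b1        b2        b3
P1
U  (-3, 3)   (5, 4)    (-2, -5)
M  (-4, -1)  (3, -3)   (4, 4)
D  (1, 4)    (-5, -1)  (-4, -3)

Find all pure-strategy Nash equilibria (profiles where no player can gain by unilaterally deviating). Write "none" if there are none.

(U, b2), (M, b3), (D, b1)

For each strategy profile, look for a profitable unilateral deviation.
(U, b1): P1 can switch to D (-3 → 1). Not NE.
(U, b2): P1 gets 5, best alternative 3; P2 gets 4, best alternative 3. No profitable deviation — NE.
(U, b3): P1 can switch to M (-2 → 4). Not NE.
(M, b1): P1 can switch to U (-4 → -3). Not NE.
(M, b2): P1 can switch to U (3 → 5). Not NE.
(M, b3): P1 gets 4, best alternative -2; P2 gets 4, best alternative -1. No profitable deviation — NE.
(D, b1): P1 gets 1, best alternative -3; P2 gets 4, best alternative -1. No profitable deviation — NE.
(D, b2): P1 can switch to U (-5 → 5). Not NE.
(D, b3): P1 can switch to U (-4 → -2). Not NE.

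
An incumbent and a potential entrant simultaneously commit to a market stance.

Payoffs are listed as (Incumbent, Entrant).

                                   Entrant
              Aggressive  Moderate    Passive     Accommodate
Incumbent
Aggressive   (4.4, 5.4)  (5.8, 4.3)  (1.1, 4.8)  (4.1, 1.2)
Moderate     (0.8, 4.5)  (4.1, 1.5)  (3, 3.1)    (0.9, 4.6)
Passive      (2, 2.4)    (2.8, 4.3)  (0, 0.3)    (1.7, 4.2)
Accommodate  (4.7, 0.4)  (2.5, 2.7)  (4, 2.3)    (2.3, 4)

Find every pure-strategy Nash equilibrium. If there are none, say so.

Incumbent against Aggressive: payoffs 4.4, 0.8, 2, 4.7 → best response Accommodate.
Incumbent against Moderate: payoffs 5.8, 4.1, 2.8, 2.5 → best response Aggressive.
Incumbent against Passive: payoffs 1.1, 3, 0, 4 → best response Accommodate.
Incumbent against Accommodate: payoffs 4.1, 0.9, 1.7, 2.3 → best response Aggressive.
Entrant against Aggressive: payoffs 5.4, 4.3, 4.8, 1.2 → best response Aggressive.
Entrant against Moderate: payoffs 4.5, 1.5, 3.1, 4.6 → best response Accommodate.
Entrant against Passive: payoffs 2.4, 4.3, 0.3, 4.2 → best response Moderate.
Entrant against Accommodate: payoffs 0.4, 2.7, 2.3, 4 → best response Accommodate.
No profile is a mutual best response for all players.

none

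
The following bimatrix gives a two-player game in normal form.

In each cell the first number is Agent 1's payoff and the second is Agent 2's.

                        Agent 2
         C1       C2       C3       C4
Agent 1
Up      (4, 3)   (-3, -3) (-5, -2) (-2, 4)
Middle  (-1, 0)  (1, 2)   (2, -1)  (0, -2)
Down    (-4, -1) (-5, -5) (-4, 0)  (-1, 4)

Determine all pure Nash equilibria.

For each strategy profile, look for a profitable unilateral deviation.
(Up, C1): Agent 2 can switch to C4 (3 → 4). Not NE.
(Up, C2): Agent 1 can switch to Middle (-3 → 1). Not NE.
(Up, C3): Agent 1 can switch to Middle (-5 → 2). Not NE.
(Up, C4): Agent 1 can switch to Middle (-2 → 0). Not NE.
(Middle, C1): Agent 1 can switch to Up (-1 → 4). Not NE.
(Middle, C2): Agent 1 gets 1, best alternative -3; Agent 2 gets 2, best alternative 0. No profitable deviation — NE.
(Middle, C3): Agent 2 can switch to C1 (-1 → 0). Not NE.
(The remaining 5 profiles each have a profitable deviation by the same check.)

Pure NE: (Middle, C2)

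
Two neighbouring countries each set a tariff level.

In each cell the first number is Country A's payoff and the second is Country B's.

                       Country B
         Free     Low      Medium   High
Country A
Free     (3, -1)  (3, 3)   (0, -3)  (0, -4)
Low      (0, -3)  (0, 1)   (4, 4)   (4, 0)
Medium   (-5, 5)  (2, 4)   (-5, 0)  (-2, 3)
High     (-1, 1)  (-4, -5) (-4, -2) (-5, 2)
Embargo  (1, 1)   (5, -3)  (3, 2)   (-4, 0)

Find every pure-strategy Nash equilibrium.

The unique pure-strategy Nash equilibrium is (Low, Medium).

Country A against Free: payoffs 3, 0, -5, -1, 1 → best response Free.
Country A against Low: payoffs 3, 0, 2, -4, 5 → best response Embargo.
Country A against Medium: payoffs 0, 4, -5, -4, 3 → best response Low.
Country A against High: payoffs 0, 4, -2, -5, -4 → best response Low.
Country B against Free: payoffs -1, 3, -3, -4 → best response Low.
Country B against Low: payoffs -3, 1, 4, 0 → best response Medium.
Country B against Medium: payoffs 5, 4, 0, 3 → best response Free.
Country B against High: payoffs 1, -5, -2, 2 → best response High.
Country B against Embargo: payoffs 1, -3, 2, 0 → best response Medium.
Mutual best responses: (Low, Medium).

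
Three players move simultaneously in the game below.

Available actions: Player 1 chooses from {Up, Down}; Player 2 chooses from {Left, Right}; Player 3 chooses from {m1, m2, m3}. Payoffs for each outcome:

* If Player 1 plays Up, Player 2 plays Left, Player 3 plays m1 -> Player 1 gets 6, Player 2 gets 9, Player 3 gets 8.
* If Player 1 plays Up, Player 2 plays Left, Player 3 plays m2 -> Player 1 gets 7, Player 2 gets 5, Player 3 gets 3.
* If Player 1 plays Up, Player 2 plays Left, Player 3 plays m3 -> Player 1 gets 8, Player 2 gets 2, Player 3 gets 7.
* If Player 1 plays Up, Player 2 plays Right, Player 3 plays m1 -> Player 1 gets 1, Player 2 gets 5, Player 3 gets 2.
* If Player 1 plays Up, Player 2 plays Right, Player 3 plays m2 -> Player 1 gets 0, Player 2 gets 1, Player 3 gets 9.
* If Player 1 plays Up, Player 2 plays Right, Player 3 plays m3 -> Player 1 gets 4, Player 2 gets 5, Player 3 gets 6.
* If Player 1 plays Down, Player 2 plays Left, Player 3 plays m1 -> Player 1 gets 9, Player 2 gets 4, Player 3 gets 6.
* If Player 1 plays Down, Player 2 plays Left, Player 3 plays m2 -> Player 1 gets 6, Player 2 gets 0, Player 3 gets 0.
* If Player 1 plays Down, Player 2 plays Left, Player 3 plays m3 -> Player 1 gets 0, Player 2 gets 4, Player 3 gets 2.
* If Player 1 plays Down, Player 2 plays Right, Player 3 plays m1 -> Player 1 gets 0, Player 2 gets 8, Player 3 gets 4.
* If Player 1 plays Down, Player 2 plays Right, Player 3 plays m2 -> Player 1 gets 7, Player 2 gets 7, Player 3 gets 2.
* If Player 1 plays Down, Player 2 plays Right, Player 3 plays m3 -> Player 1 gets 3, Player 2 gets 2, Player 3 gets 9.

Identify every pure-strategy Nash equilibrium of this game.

Player 1 against (Left, m1): payoffs 6, 9 → best response Down.
Player 1 against (Left, m2): payoffs 7, 6 → best response Up.
Player 1 against (Left, m3): payoffs 8, 0 → best response Up.
Player 1 against (Right, m1): payoffs 1, 0 → best response Up.
Player 1 against (Right, m2): payoffs 0, 7 → best response Down.
Player 1 against (Right, m3): payoffs 4, 3 → best response Up.
Player 2 against (Up, m1): payoffs 9, 5 → best response Left.
Player 2 against (Up, m2): payoffs 5, 1 → best response Left.
Player 2 against (Up, m3): payoffs 2, 5 → best response Right.
Player 2 against (Down, m1): payoffs 4, 8 → best response Right.
Player 2 against (Down, m2): payoffs 0, 7 → best response Right.
Player 2 against (Down, m3): payoffs 4, 2 → best response Left.
Player 3 against (Up, Left): payoffs 8, 3, 7 → best response m1.
Player 3 against (Up, Right): payoffs 2, 9, 6 → best response m2.
Player 3 against (Down, Left): payoffs 6, 0, 2 → best response m1.
Player 3 against (Down, Right): payoffs 4, 2, 9 → best response m3.
No profile is a mutual best response for all players.

This game has no pure Nash equilibrium.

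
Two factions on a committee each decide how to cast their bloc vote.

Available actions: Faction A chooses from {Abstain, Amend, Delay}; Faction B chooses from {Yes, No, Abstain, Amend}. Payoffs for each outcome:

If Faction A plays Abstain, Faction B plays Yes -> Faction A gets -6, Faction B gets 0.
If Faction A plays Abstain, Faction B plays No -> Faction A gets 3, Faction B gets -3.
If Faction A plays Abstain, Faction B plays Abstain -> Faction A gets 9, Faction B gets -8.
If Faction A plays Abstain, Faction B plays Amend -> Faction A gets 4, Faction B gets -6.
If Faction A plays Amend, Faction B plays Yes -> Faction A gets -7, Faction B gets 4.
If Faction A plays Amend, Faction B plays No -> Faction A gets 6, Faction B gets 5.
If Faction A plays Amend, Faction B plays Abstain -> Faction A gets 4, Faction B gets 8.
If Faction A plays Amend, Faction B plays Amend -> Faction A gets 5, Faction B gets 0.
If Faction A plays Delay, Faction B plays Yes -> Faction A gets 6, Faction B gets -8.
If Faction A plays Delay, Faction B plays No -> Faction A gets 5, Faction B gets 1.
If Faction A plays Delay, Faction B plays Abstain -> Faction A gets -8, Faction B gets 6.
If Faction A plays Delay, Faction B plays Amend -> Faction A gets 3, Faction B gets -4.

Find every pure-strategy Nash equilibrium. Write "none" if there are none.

Faction A against Yes: payoffs -6, -7, 6 → best response Delay.
Faction A against No: payoffs 3, 6, 5 → best response Amend.
Faction A against Abstain: payoffs 9, 4, -8 → best response Abstain.
Faction A against Amend: payoffs 4, 5, 3 → best response Amend.
Faction B against Abstain: payoffs 0, -3, -8, -6 → best response Yes.
Faction B against Amend: payoffs 4, 5, 8, 0 → best response Abstain.
Faction B against Delay: payoffs -8, 1, 6, -4 → best response Abstain.
No profile is a mutual best response for all players.

No pure-strategy Nash equilibrium.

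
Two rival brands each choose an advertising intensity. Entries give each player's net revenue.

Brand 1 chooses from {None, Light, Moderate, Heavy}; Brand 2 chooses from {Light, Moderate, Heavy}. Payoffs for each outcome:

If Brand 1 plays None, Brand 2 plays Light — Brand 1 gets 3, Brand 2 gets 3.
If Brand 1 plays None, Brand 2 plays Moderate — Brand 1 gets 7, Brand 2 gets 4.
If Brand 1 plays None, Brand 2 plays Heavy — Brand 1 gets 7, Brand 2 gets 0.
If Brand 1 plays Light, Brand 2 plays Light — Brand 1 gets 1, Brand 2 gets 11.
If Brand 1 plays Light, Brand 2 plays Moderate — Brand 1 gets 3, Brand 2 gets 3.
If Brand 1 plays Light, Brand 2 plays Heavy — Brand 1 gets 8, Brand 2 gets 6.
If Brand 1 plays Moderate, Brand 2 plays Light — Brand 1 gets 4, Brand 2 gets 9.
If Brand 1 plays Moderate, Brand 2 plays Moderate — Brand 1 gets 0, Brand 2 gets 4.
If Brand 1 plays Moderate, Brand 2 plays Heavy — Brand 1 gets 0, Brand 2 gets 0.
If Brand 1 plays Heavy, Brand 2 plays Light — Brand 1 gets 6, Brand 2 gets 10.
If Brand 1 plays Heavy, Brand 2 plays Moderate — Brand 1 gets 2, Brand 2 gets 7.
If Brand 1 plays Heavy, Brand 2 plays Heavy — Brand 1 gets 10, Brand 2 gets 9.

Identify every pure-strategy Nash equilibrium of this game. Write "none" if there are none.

For each player, find the best response to each opponent profile; mutual best responses are the pure NE.
Brand 1 against Light: payoffs 3, 1, 4, 6 → best response Heavy.
Brand 1 against Moderate: payoffs 7, 3, 0, 2 → best response None.
Brand 1 against Heavy: payoffs 7, 8, 0, 10 → best response Heavy.
Brand 2 against None: payoffs 3, 4, 0 → best response Moderate.
Brand 2 against Light: payoffs 11, 3, 6 → best response Light.
Brand 2 against Moderate: payoffs 9, 4, 0 → best response Light.
Brand 2 against Heavy: payoffs 10, 7, 9 → best response Light.
Mutual best responses: (None, Moderate); (Heavy, Light).

Pure-strategy Nash equilibria: (None, Moderate), (Heavy, Light)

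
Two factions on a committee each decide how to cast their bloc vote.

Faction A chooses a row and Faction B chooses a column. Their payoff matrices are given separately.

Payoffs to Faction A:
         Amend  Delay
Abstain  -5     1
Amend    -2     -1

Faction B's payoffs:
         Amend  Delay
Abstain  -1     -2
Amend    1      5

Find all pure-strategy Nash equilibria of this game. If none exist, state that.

Check each profile: it is a Nash equilibrium iff no player can strictly gain by switching unilaterally.
(Abstain, Amend): Faction A can switch to Amend (-5 → -2). Not NE.
(Abstain, Delay): Faction B can switch to Amend (-2 → -1). Not NE.
(Amend, Amend): Faction B can switch to Delay (1 → 5). Not NE.
(Amend, Delay): Faction A can switch to Abstain (-1 → 1). Not NE.

There is no pure-strategy Nash equilibrium.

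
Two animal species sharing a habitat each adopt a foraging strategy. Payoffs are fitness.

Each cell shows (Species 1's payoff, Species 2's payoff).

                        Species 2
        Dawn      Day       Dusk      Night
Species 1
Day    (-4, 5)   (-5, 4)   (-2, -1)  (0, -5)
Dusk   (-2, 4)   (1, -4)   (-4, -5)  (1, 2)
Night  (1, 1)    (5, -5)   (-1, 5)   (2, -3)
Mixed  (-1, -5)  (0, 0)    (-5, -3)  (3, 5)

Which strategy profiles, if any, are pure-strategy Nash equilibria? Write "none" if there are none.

Pure-strategy Nash equilibria: (Night, Dusk); (Mixed, Night)

(Day, Dawn): Species 1 can switch to Dusk (-4 → -2). Not NE.
(Day, Day): Species 1 can switch to Dusk (-5 → 1). Not NE.
(Day, Dusk): Species 1 can switch to Night (-2 → -1). Not NE.
(Day, Night): Species 1 can switch to Dusk (0 → 1). Not NE.
(Dusk, Dawn): Species 1 can switch to Night (-2 → 1). Not NE.
(Dusk, Day): Species 1 can switch to Night (1 → 5). Not NE.
(Night, Dusk): Species 1 gets -1, best alternative -2; Species 2 gets 5, best alternative 1. No profitable deviation — NE.
(Mixed, Night): Species 1 gets 3, best alternative 2; Species 2 gets 5, best alternative 0. No profitable deviation — NE.
(The remaining 8 profiles each have a profitable deviation by the same check.)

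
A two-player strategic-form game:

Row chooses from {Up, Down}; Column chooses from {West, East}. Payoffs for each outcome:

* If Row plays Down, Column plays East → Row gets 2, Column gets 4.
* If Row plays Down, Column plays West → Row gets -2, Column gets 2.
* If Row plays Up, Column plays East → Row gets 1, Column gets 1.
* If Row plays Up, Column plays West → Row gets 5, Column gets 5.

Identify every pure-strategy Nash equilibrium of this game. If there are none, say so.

The pure Nash equilibria are (Up, West); (Down, East).

Row against West: payoffs 5, -2 → best response Up.
Row against East: payoffs 1, 2 → best response Down.
Column against Up: payoffs 5, 1 → best response West.
Column against Down: payoffs 2, 4 → best response East.
Mutual best responses: (Up, West); (Down, East).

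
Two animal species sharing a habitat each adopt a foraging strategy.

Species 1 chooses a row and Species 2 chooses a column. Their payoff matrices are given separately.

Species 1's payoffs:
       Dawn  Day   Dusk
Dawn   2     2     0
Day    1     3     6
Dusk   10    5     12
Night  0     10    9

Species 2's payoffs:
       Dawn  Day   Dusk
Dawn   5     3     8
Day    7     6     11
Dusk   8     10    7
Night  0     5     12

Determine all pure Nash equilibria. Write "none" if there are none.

none

Species 1 against Dawn: payoffs 2, 1, 10, 0 → best response Dusk.
Species 1 against Day: payoffs 2, 3, 5, 10 → best response Night.
Species 1 against Dusk: payoffs 0, 6, 12, 9 → best response Dusk.
Species 2 against Dawn: payoffs 5, 3, 8 → best response Dusk.
Species 2 against Day: payoffs 7, 6, 11 → best response Dusk.
Species 2 against Dusk: payoffs 8, 10, 7 → best response Day.
Species 2 against Night: payoffs 0, 5, 12 → best response Dusk.
No profile is a mutual best response for all players.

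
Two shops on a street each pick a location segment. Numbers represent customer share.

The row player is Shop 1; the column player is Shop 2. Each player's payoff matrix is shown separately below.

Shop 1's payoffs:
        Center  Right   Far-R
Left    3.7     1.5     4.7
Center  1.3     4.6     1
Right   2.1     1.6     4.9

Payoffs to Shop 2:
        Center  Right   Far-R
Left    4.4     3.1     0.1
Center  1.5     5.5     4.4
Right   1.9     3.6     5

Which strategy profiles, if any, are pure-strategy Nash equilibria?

Pure-strategy Nash equilibria: (Left, Center), (Center, Right), (Right, Far-R)

Check each profile: it is a Nash equilibrium iff no player can strictly gain by switching unilaterally.
(Left, Center): Shop 1 gets 3.7, best alternative 2.1; Shop 2 gets 4.4, best alternative 3.1. No profitable deviation — NE.
(Left, Right): Shop 1 can switch to Center (1.5 → 4.6). Not NE.
(Left, Far-R): Shop 1 can switch to Right (4.7 → 4.9). Not NE.
(Center, Center): Shop 1 can switch to Left (1.3 → 3.7). Not NE.
(Center, Right): Shop 1 gets 4.6, best alternative 1.6; Shop 2 gets 5.5, best alternative 4.4. No profitable deviation — NE.
(Center, Far-R): Shop 1 can switch to Left (1 → 4.7). Not NE.
(Right, Center): Shop 1 can switch to Left (2.1 → 3.7). Not NE.
(Right, Right): Shop 1 can switch to Center (1.6 → 4.6). Not NE.
(Right, Far-R): Shop 1 gets 4.9, best alternative 4.7; Shop 2 gets 5, best alternative 3.6. No profitable deviation — NE.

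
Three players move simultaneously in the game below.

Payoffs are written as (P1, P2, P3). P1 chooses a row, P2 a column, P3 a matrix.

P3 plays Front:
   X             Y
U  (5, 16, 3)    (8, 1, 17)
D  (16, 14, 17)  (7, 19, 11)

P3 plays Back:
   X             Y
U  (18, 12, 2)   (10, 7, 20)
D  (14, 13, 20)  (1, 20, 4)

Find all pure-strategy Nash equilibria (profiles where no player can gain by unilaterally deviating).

This game has no pure Nash equilibrium.

P1 against (X, Front): payoffs 5, 16 → best response D.
P1 against (X, Back): payoffs 18, 14 → best response U.
P1 against (Y, Front): payoffs 8, 7 → best response U.
P1 against (Y, Back): payoffs 10, 1 → best response U.
P2 against (U, Front): payoffs 16, 1 → best response X.
P2 against (U, Back): payoffs 12, 7 → best response X.
P2 against (D, Front): payoffs 14, 19 → best response Y.
P2 against (D, Back): payoffs 13, 20 → best response Y.
P3 against (U, X): payoffs 3, 2 → best response Front.
P3 against (U, Y): payoffs 17, 20 → best response Back.
P3 against (D, X): payoffs 17, 20 → best response Back.
P3 against (D, Y): payoffs 11, 4 → best response Front.
No profile is a mutual best response for all players.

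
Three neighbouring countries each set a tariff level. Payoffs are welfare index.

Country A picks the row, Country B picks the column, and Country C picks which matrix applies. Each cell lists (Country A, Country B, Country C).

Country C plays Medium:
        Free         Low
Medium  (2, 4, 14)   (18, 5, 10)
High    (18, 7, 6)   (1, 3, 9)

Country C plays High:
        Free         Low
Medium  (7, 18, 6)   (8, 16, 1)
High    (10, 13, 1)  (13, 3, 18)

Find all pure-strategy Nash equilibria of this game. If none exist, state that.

Country A against (Free, Medium): payoffs 2, 18 → best response High.
Country A against (Free, High): payoffs 7, 10 → best response High.
Country A against (Low, Medium): payoffs 18, 1 → best response Medium.
Country A against (Low, High): payoffs 8, 13 → best response High.
Country B against (Medium, Medium): payoffs 4, 5 → best response Low.
Country B against (Medium, High): payoffs 18, 16 → best response Free.
Country B against (High, Medium): payoffs 7, 3 → best response Free.
Country B against (High, High): payoffs 13, 3 → best response Free.
Country C against (Medium, Free): payoffs 14, 6 → best response Medium.
Country C against (Medium, Low): payoffs 10, 1 → best response Medium.
Country C against (High, Free): payoffs 6, 1 → best response Medium.
Country C against (High, Low): payoffs 9, 18 → best response High.
Mutual best responses: (Medium, Low, Medium); (High, Free, Medium).

(Medium, Low, Medium); (High, Free, Medium)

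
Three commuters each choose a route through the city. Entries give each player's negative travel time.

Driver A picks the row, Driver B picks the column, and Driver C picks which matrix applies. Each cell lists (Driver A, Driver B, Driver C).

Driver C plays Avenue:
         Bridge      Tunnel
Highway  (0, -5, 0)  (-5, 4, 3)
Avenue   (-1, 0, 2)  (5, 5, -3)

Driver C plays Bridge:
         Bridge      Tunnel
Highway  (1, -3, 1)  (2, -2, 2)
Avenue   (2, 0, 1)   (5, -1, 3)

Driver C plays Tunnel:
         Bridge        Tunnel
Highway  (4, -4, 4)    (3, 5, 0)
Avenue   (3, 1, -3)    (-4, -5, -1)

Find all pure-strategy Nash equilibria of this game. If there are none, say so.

Driver A against (Bridge, Avenue): payoffs 0, -1 → best response Highway.
Driver A against (Bridge, Bridge): payoffs 1, 2 → best response Avenue.
Driver A against (Bridge, Tunnel): payoffs 4, 3 → best response Highway.
Driver A against (Tunnel, Avenue): payoffs -5, 5 → best response Avenue.
Driver A against (Tunnel, Bridge): payoffs 2, 5 → best response Avenue.
Driver A against (Tunnel, Tunnel): payoffs 3, -4 → best response Highway.
Driver B against (Highway, Avenue): payoffs -5, 4 → best response Tunnel.
Driver B against (Highway, Bridge): payoffs -3, -2 → best response Tunnel.
Driver B against (Highway, Tunnel): payoffs -4, 5 → best response Tunnel.
Driver B against (Avenue, Avenue): payoffs 0, 5 → best response Tunnel.
Driver B against (Avenue, Bridge): payoffs 0, -1 → best response Bridge.
Driver B against (Avenue, Tunnel): payoffs 1, -5 → best response Bridge.
Driver C against (Highway, Bridge): payoffs 0, 1, 4 → best response Tunnel.
Driver C against (Highway, Tunnel): payoffs 3, 2, 0 → best response Avenue.
Driver C against (Avenue, Bridge): payoffs 2, 1, -3 → best response Avenue.
Driver C against (Avenue, Tunnel): payoffs -3, 3, -1 → best response Bridge.
No profile is a mutual best response for all players.

This game has no pure Nash equilibrium.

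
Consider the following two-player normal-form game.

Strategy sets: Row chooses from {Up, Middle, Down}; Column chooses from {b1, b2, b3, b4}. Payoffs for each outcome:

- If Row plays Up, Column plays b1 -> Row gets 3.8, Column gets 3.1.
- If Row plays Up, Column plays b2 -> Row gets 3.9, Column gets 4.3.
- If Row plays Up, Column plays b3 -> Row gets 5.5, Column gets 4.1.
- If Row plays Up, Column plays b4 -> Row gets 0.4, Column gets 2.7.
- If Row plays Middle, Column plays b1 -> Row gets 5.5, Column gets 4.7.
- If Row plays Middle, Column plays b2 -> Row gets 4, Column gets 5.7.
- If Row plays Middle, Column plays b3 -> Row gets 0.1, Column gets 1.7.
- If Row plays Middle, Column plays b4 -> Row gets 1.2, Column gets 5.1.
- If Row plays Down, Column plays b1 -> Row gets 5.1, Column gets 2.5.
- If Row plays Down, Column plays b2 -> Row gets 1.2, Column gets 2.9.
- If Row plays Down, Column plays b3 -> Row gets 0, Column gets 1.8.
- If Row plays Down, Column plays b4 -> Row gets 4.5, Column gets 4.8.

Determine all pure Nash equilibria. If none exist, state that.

Pure-strategy Nash equilibria: (Middle, b2); (Down, b4)

Row against b1: payoffs 3.8, 5.5, 5.1 → best response Middle.
Row against b2: payoffs 3.9, 4, 1.2 → best response Middle.
Row against b3: payoffs 5.5, 0.1, 0 → best response Up.
Row against b4: payoffs 0.4, 1.2, 4.5 → best response Down.
Column against Up: payoffs 3.1, 4.3, 4.1, 2.7 → best response b2.
Column against Middle: payoffs 4.7, 5.7, 1.7, 5.1 → best response b2.
Column against Down: payoffs 2.5, 2.9, 1.8, 4.8 → best response b4.
Mutual best responses: (Middle, b2); (Down, b4).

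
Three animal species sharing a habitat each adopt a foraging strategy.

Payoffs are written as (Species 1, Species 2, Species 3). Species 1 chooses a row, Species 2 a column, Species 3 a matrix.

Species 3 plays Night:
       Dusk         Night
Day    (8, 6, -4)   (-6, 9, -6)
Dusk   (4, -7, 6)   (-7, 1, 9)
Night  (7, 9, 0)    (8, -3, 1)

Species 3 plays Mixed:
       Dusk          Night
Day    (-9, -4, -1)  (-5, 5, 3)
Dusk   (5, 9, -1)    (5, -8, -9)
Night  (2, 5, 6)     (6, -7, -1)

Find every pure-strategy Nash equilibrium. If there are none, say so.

Species 1 against (Dusk, Night): payoffs 8, 4, 7 → best response Day.
Species 1 against (Dusk, Mixed): payoffs -9, 5, 2 → best response Dusk.
Species 1 against (Night, Night): payoffs -6, -7, 8 → best response Night.
Species 1 against (Night, Mixed): payoffs -5, 5, 6 → best response Night.
Species 2 against (Day, Night): payoffs 6, 9 → best response Night.
Species 2 against (Day, Mixed): payoffs -4, 5 → best response Night.
Species 2 against (Dusk, Night): payoffs -7, 1 → best response Night.
Species 2 against (Dusk, Mixed): payoffs 9, -8 → best response Dusk.
Species 2 against (Night, Night): payoffs 9, -3 → best response Dusk.
Species 2 against (Night, Mixed): payoffs 5, -7 → best response Dusk.
Species 3 against (Day, Dusk): payoffs -4, -1 → best response Mixed.
Species 3 against (Day, Night): payoffs -6, 3 → best response Mixed.
Species 3 against (Dusk, Dusk): payoffs 6, -1 → best response Night.
Species 3 against (Dusk, Night): payoffs 9, -9 → best response Night.
Species 3 against (Night, Dusk): payoffs 0, 6 → best response Mixed.
Species 3 against (Night, Night): payoffs 1, -1 → best response Night.
No profile is a mutual best response for all players.

This game has no pure Nash equilibrium.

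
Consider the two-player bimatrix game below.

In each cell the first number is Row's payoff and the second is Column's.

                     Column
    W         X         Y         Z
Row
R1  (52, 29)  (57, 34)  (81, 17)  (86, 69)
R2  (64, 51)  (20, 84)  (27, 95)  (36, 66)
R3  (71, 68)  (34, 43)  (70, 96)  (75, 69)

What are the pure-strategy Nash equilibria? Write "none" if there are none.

Pure NE: (R1, Z)

Row against W: payoffs 52, 64, 71 → best response R3.
Row against X: payoffs 57, 20, 34 → best response R1.
Row against Y: payoffs 81, 27, 70 → best response R1.
Row against Z: payoffs 86, 36, 75 → best response R1.
Column against R1: payoffs 29, 34, 17, 69 → best response Z.
Column against R2: payoffs 51, 84, 95, 66 → best response Y.
Column against R3: payoffs 68, 43, 96, 69 → best response Y.
Mutual best responses: (R1, Z).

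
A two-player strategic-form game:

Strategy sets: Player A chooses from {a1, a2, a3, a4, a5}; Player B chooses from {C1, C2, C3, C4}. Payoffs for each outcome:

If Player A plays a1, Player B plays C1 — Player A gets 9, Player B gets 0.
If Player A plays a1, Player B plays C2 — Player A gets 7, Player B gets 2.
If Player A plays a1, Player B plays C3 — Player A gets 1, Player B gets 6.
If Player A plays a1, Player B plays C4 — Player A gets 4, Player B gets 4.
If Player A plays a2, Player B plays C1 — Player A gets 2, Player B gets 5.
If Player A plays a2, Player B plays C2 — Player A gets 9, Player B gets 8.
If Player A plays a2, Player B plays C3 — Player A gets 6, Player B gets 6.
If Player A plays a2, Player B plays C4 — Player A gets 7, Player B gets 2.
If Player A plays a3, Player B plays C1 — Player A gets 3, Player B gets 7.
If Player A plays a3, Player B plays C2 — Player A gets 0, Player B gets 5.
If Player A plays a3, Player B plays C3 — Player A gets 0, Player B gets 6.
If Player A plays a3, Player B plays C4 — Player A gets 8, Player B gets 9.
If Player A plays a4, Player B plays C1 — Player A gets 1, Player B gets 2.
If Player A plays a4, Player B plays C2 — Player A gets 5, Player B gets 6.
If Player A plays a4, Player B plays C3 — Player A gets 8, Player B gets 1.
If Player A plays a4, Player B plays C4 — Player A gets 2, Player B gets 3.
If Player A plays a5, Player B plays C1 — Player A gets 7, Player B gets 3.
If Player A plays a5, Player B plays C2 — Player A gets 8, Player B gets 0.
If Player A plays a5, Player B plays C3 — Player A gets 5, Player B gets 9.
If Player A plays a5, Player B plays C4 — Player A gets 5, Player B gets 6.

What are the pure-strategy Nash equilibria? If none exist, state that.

(a2, C2), (a3, C4)

(a1, C1): Player B can switch to C2 (0 → 2). Not NE.
(a1, C2): Player A can switch to a2 (7 → 9). Not NE.
(a1, C3): Player A can switch to a2 (1 → 6). Not NE.
(a1, C4): Player A can switch to a2 (4 → 7). Not NE.
(a2, C1): Player A can switch to a1 (2 → 9). Not NE.
(a2, C2): Player A gets 9, best alternative 8; Player B gets 8, best alternative 6. No profitable deviation — NE.
(a2, C3): Player A can switch to a4 (6 → 8). Not NE.
(a2, C4): Player A can switch to a3 (7 → 8). Not NE.
(a3, C1): Player A can switch to a1 (3 → 9). Not NE.
(a3, C4): Player A gets 8, best alternative 7; Player B gets 9, best alternative 7. No profitable deviation — NE.
(The remaining 10 profiles each have a profitable deviation by the same check.)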